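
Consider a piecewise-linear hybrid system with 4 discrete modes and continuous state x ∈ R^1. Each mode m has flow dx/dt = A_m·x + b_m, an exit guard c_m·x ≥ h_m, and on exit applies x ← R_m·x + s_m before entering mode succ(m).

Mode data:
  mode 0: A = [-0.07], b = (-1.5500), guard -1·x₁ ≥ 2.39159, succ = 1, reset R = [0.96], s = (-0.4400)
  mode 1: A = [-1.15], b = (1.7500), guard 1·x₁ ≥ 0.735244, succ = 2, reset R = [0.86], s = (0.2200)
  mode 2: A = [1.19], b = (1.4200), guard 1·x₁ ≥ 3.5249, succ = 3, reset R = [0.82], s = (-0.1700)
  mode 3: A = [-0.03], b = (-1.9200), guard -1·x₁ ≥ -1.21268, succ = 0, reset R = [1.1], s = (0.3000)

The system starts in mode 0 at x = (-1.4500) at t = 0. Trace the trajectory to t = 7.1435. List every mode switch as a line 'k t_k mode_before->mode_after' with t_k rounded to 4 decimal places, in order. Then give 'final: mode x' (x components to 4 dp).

Mode 0: guard c·x = 2.3916 hit at Δt = 0.6653 (t = 0.6653), x⁻ = (-2.3916) → reset → x⁺ = (-2.7359), jump to mode 1
Mode 1: guard c·x = 0.7352 hit at Δt = 1.4686 (t = 2.1339), x⁻ = (0.7352) → reset → x⁺ = (0.8523), jump to mode 2
Mode 2: guard c·x = 3.5249 hit at Δt = 0.7023 (t = 2.8362), x⁻ = (3.5249) → reset → x⁺ = (2.7204), jump to mode 3
Mode 3: guard c·x = -1.2127 hit at Δt = 0.7619 (t = 3.5981), x⁻ = (1.2127) → reset → x⁺ = (1.6339), jump to mode 0
Mode 0: guard c·x = 2.3916 hit at Δt = 2.6499 (t = 6.2480), x⁻ = (-2.3916) → reset → x⁺ = (-2.7359), jump to mode 1
Mode 1: flow for 0.8955 to horizon, guard not reached → x = (0.0015)

1 0.6653 0->1
2 2.1339 1->2
3 2.8362 2->3
4 3.5981 3->0
5 6.2480 0->1
final: 1 0.0015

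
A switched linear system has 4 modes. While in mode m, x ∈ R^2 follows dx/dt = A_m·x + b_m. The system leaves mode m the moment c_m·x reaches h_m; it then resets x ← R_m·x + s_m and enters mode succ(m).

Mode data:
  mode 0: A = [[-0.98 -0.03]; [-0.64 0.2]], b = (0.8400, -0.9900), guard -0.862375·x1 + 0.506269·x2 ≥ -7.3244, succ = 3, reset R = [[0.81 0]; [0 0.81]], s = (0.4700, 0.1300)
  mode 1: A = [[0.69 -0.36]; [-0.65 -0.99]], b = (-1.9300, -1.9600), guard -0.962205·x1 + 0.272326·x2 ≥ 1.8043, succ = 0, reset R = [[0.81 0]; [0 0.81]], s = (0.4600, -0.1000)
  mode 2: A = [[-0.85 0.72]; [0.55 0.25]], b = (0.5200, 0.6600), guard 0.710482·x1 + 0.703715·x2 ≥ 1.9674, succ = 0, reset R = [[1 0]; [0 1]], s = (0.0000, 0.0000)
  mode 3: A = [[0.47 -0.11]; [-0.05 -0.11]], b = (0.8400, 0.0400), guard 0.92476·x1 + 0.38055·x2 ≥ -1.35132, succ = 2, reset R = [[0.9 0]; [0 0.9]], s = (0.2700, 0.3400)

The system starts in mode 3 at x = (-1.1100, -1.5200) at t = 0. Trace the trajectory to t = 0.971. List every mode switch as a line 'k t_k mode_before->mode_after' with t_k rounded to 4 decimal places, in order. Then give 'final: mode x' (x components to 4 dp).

1 0.4318 3->2
final: 2 -0.3792 -0.8267

Mode 3: guard c·x = -1.3513 hit at Δt = 0.4318 (t = 0.4318), x⁻ = (-0.8804, -1.4116) → reset → x⁺ = (-0.5223, -0.9304), jump to mode 2
Mode 2: flow for 0.5392 to horizon, guard not reached → x = (-0.3792, -0.8267)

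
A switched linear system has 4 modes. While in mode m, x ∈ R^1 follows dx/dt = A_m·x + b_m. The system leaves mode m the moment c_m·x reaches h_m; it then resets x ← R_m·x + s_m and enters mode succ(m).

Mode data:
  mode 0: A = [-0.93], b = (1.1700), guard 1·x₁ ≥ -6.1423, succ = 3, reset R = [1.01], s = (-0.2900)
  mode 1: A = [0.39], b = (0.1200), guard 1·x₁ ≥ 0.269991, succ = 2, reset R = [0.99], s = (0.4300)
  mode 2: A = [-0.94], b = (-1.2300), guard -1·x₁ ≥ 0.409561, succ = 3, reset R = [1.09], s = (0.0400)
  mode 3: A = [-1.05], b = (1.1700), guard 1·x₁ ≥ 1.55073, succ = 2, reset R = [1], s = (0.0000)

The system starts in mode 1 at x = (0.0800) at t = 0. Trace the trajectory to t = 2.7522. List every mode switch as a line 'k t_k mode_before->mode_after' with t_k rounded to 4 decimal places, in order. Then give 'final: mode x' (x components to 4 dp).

1 1.0226 1->2
2 1.8764 2->3
final: 3 0.5080

Mode 1: guard c·x = 0.2700 hit at Δt = 1.0226 (t = 1.0226), x⁻ = (0.2700) → reset → x⁺ = (0.6973), jump to mode 2
Mode 2: guard c·x = 0.4096 hit at Δt = 0.8538 (t = 1.8764), x⁻ = (-0.4096) → reset → x⁺ = (-0.4064), jump to mode 3
Mode 3: flow for 0.8758 to horizon, guard not reached → x = (0.5080)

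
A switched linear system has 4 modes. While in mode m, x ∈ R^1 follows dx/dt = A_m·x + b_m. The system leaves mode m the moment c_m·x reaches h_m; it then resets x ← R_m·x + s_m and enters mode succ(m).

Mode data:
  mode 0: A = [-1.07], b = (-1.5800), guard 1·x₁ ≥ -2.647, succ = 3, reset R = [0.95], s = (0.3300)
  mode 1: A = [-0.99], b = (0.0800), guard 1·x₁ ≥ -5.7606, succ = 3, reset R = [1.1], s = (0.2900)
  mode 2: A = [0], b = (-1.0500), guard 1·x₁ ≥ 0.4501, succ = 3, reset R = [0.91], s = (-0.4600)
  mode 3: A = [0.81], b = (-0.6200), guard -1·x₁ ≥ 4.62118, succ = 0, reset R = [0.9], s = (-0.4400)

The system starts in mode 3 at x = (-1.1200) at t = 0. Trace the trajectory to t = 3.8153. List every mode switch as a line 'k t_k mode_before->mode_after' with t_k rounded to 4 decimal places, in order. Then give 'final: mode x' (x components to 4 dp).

Mode 3: guard c·x = 4.6212 hit at Δt = 1.2960 (t = 1.2960), x⁻ = (-4.6212) → reset → x⁺ = (-4.5991), jump to mode 0
Mode 0: guard c·x = -2.6470 hit at Δt = 0.9171 (t = 2.2131), x⁻ = (-2.6470) → reset → x⁺ = (-2.1846), jump to mode 3
Mode 3: guard c·x = 4.6212 hit at Δt = 0.7433 (t = 2.9564), x⁻ = (-4.6212) → reset → x⁺ = (-4.5991), jump to mode 0
Mode 0: flow for 0.8589 to horizon, guard not reached → x = (-2.7222)

1 1.2960 3->0
2 2.2131 0->3
3 2.9564 3->0
final: 0 -2.7222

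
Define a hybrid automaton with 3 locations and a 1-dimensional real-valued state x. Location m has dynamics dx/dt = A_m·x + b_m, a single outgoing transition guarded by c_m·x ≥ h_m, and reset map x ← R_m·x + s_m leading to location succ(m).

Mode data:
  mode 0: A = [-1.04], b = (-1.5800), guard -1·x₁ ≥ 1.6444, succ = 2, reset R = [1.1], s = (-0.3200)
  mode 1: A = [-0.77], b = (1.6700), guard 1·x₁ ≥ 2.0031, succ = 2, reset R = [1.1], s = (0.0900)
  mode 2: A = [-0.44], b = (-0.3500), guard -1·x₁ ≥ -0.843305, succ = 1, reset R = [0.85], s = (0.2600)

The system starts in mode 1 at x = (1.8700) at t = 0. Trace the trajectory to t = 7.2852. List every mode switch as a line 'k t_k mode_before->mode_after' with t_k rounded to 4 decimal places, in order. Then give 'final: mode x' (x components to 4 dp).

Mode 1: guard c·x = 2.0031 hit at Δt = 0.7656 (t = 0.7656), x⁻ = (2.0031) → reset → x⁺ = (2.2934), jump to mode 2
Mode 2: guard c·x = -0.8433 hit at Δt = 1.4406 (t = 2.2062), x⁻ = (0.8433) → reset → x⁺ = (0.9768), jump to mode 1
Mode 1: guard c·x = 2.0031 hit at Δt = 2.5624 (t = 4.7686), x⁻ = (2.0031) → reset → x⁺ = (2.2934), jump to mode 2
Mode 2: guard c·x = -0.8433 hit at Δt = 1.4406 (t = 6.2092), x⁻ = (0.8433) → reset → x⁺ = (0.9768), jump to mode 1
Mode 1: flow for 1.0760 to horizon, guard not reached → x = (1.6483)

1 0.7656 1->2
2 2.2062 2->1
3 4.7686 1->2
4 6.2092 2->1
final: 1 1.6483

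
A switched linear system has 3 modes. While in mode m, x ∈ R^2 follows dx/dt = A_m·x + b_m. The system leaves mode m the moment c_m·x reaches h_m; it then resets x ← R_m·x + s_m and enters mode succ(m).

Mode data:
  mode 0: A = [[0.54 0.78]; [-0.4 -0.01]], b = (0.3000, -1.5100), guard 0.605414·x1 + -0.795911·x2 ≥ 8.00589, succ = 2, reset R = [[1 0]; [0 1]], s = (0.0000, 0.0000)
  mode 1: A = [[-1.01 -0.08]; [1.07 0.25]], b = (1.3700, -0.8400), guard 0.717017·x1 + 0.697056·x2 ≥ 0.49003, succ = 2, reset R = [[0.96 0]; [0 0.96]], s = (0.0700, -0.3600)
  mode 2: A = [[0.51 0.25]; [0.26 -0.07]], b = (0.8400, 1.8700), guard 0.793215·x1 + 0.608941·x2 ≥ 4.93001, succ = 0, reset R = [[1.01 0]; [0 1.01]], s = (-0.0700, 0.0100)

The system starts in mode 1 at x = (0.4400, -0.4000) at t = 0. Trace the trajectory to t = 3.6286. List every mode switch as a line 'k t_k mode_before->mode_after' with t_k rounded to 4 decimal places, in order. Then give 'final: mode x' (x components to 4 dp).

Mode 1: guard c·x = 0.4900 hit at Δt = 1.2728 (t = 1.2728), x⁻ = (1.1322, -0.4616) → reset → x⁺ = (1.1569, -0.8032), jump to mode 2
Mode 2: guard c·x = 4.9300 hit at Δt = 1.3624 (t = 2.6352), x⁻ = (4.2706, 2.5331) → reset → x⁺ = (4.2433, 2.5684), jump to mode 0
Mode 0: flow for 0.9934 to horizon, guard not reached → x = (8.5245, -1.5031)

1 1.2728 1->2
2 2.6352 2->0
final: 0 8.5245 -1.5031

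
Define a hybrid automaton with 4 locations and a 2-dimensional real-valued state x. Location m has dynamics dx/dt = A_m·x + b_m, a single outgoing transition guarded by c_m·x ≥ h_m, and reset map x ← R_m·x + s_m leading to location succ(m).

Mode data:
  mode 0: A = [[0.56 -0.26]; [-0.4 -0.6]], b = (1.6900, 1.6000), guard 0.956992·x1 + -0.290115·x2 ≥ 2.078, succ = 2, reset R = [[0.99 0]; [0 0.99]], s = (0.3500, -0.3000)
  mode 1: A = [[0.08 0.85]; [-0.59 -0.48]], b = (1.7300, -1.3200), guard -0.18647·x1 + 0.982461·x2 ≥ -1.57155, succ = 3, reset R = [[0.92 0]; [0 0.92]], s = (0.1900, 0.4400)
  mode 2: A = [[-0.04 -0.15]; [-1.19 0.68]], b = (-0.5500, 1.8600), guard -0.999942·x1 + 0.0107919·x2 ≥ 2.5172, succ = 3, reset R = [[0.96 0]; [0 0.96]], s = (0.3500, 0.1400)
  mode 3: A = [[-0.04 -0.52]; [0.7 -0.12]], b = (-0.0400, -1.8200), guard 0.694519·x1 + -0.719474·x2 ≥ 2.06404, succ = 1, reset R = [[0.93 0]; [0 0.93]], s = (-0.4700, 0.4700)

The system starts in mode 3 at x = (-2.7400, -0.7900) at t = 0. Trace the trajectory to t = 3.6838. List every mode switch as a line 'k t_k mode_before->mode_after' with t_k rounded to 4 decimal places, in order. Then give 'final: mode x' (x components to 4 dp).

1 1.0883 3->1
2 2.1487 1->3
3 3.0130 3->1
final: 1 -1.6343 -2.3746

Mode 3: guard c·x = 2.0640 hit at Δt = 1.0883 (t = 1.0883), x⁻ = (-1.2413, -4.0670) → reset → x⁺ = (-1.6244, -3.3123), jump to mode 1
Mode 1: guard c·x = -1.5716 hit at Δt = 1.0604 (t = 2.1487), x⁻ = (-2.3696, -2.0494) → reset → x⁺ = (-1.9901, -1.4454), jump to mode 3
Mode 3: guard c·x = 2.0640 hit at Δt = 0.8643 (t = 3.0130), x⁻ = (-0.7959, -3.6371) → reset → x⁺ = (-1.2102, -2.9125), jump to mode 1
Mode 1: flow for 0.6708 to horizon, guard not reached → x = (-1.6343, -2.3746)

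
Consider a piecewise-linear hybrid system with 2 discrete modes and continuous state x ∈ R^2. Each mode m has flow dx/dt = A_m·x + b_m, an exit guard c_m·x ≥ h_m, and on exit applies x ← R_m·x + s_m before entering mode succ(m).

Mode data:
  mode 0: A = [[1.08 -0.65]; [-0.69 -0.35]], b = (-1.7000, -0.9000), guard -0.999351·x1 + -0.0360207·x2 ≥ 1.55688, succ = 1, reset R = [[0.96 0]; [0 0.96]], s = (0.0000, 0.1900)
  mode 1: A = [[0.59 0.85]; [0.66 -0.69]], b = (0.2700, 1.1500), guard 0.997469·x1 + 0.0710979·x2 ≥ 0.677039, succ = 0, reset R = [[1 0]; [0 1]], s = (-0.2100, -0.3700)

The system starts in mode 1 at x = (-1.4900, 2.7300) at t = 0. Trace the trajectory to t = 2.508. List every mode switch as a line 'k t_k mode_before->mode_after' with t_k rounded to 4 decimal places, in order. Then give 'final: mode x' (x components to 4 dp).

Mode 1: guard c·x = 0.6770 hit at Δt = 1.1256 (t = 1.1256), x⁻ = (0.5397, 1.9508) → reset → x⁺ = (0.3297, 1.5808), jump to mode 0
Mode 0: guard c·x = 1.5569 hit at Δt = 0.6261 (t = 1.7517), x⁻ = (-1.5935, 0.9886) → reset → x⁺ = (-1.5298, 1.1390), jump to mode 1
Mode 1: flow for 0.7563 to horizon, guard not reached → x = (-1.3547, 0.8000)

1 1.1256 1->0
2 1.7517 0->1
final: 1 -1.3547 0.8000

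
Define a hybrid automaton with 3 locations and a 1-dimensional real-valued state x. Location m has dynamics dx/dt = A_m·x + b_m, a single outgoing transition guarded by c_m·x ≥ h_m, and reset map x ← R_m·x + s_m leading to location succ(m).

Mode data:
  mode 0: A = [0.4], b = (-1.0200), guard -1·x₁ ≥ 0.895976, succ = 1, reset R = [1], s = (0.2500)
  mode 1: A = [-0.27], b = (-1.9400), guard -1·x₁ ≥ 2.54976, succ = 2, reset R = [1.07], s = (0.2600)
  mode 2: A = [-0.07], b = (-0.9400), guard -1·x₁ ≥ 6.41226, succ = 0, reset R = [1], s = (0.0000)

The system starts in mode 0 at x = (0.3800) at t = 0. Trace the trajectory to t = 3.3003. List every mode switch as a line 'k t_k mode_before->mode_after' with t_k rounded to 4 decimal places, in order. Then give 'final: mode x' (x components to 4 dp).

Mode 0: guard c·x = 0.8960 hit at Δt = 1.1562 (t = 1.1562), x⁻ = (-0.8960) → reset → x⁺ = (-0.6460), jump to mode 1
Mode 1: guard c·x = 2.5498 hit at Δt = 1.2744 (t = 2.4306), x⁻ = (-2.5498) → reset → x⁺ = (-2.4682), jump to mode 2
Mode 2: flow for 0.8697 to horizon, guard not reached → x = (-3.1156)

1 1.1562 0->1
2 2.4306 1->2
final: 2 -3.1156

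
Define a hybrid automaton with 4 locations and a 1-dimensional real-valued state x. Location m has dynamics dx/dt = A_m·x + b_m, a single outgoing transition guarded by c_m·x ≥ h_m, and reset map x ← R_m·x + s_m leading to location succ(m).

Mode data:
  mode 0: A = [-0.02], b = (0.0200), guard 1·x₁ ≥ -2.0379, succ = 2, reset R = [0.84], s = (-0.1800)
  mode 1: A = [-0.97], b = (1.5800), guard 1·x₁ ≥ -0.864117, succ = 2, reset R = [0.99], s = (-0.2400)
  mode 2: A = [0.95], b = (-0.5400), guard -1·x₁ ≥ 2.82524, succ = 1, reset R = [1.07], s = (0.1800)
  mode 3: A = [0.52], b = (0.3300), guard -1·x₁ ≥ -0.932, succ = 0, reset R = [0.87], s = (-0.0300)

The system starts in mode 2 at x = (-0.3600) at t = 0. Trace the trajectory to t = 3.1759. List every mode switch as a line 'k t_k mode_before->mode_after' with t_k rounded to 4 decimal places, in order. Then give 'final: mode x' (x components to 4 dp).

1 1.3644 2->1
2 1.9668 1->2
3 2.7171 2->1
final: 1 -1.2366

Mode 2: guard c·x = 2.8252 hit at Δt = 1.3644 (t = 1.3644), x⁻ = (-2.8252) → reset → x⁺ = (-2.8430), jump to mode 1
Mode 1: guard c·x = -0.8641 hit at Δt = 0.6024 (t = 1.9668), x⁻ = (-0.8641) → reset → x⁺ = (-1.0955), jump to mode 2
Mode 2: guard c·x = 2.8252 hit at Δt = 0.7503 (t = 2.7171), x⁻ = (-2.8252) → reset → x⁺ = (-2.8430), jump to mode 1
Mode 1: flow for 0.4588 to horizon, guard not reached → x = (-1.2366)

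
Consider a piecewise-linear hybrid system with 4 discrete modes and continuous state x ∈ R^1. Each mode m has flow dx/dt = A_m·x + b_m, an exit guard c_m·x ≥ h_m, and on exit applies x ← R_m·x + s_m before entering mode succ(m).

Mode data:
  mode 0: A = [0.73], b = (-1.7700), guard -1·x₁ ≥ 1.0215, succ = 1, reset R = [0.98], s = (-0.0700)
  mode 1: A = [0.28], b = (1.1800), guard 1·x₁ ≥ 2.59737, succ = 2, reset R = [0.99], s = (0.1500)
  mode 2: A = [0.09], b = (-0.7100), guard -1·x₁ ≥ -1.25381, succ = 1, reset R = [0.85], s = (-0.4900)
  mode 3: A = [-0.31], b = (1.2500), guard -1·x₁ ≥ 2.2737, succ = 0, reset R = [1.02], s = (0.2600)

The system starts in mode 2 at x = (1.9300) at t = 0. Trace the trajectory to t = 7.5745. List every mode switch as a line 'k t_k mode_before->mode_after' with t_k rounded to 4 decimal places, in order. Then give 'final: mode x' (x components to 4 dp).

Mode 2: guard c·x = -1.2538 hit at Δt = 1.1943 (t = 1.1943), x⁻ = (1.2538) → reset → x⁺ = (0.5757), jump to mode 1
Mode 1: guard c·x = 2.5974 hit at Δt = 1.2575 (t = 2.4518), x⁻ = (2.5974) → reset → x⁺ = (2.7214), jump to mode 2
Mode 2: guard c·x = -1.2538 hit at Δt = 2.7776 (t = 5.2294), x⁻ = (1.2538) → reset → x⁺ = (0.5757), jump to mode 1
Mode 1: guard c·x = 2.5974 hit at Δt = 1.2575 (t = 6.4869), x⁻ = (2.5974) → reset → x⁺ = (2.7214), jump to mode 2
Mode 2: flow for 1.0876 to horizon, guard not reached → x = (2.1900)

1 1.1943 2->1
2 2.4518 1->2
3 5.2294 2->1
4 6.4869 1->2
final: 2 2.1900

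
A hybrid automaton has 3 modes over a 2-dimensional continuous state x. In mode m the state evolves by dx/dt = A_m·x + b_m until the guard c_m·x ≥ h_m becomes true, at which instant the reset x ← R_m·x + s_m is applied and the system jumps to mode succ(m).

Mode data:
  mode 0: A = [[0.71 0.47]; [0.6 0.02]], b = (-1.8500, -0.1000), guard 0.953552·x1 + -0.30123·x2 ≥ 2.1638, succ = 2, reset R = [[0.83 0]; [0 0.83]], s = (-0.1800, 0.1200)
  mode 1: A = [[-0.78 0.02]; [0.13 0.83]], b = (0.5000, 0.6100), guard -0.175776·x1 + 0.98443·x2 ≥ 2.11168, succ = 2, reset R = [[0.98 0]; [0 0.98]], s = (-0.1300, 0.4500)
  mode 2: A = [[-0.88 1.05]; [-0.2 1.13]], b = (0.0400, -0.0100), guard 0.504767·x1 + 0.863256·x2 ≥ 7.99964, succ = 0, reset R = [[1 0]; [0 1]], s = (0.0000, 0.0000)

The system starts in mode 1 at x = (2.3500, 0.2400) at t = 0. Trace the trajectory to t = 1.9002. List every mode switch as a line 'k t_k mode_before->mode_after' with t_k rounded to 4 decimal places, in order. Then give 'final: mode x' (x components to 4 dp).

1 1.1950 1->2
final: 2 3.0002 5.7635

Mode 1: guard c·x = 2.1117 hit at Δt = 1.1950 (t = 1.1950), x⁻ = (1.3343, 2.3833) → reset → x⁺ = (1.1776, 2.7857), jump to mode 2
Mode 2: flow for 0.7052 to horizon, guard not reached → x = (3.0002, 5.7635)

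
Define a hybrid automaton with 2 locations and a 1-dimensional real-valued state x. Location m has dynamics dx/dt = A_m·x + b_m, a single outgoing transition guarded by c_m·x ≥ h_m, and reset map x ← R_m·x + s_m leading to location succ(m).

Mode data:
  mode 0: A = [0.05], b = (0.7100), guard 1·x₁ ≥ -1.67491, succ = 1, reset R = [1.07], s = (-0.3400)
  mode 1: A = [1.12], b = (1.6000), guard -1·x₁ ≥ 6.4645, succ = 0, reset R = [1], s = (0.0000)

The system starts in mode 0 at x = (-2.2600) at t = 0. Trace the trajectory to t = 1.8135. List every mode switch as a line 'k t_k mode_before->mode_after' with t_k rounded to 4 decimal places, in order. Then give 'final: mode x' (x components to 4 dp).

1 0.9568 0->1
final: 1 -3.2652

Mode 0: guard c·x = -1.6749 hit at Δt = 0.9568 (t = 0.9568), x⁻ = (-1.6749) → reset → x⁺ = (-2.1322), jump to mode 1
Mode 1: flow for 0.8567 to horizon, guard not reached → x = (-3.2652)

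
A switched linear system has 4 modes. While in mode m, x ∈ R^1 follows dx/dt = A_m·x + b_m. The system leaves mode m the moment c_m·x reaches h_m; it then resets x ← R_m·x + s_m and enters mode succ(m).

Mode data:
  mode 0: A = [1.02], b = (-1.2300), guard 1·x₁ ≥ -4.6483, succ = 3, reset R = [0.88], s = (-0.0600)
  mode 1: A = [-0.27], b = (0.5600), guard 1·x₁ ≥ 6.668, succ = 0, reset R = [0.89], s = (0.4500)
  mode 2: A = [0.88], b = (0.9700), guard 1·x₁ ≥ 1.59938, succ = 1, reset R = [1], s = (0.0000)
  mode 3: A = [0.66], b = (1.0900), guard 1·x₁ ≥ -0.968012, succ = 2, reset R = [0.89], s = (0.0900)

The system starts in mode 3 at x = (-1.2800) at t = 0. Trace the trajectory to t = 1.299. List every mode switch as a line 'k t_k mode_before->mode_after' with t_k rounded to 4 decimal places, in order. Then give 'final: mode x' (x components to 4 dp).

Mode 3: guard c·x = -0.9680 hit at Δt = 0.9237 (t = 0.9237), x⁻ = (-0.9680) → reset → x⁺ = (-0.7715), jump to mode 2
Mode 2: flow for 0.3753 to horizon, guard not reached → x = (-0.6421)

1 0.9237 3->2
final: 2 -0.6421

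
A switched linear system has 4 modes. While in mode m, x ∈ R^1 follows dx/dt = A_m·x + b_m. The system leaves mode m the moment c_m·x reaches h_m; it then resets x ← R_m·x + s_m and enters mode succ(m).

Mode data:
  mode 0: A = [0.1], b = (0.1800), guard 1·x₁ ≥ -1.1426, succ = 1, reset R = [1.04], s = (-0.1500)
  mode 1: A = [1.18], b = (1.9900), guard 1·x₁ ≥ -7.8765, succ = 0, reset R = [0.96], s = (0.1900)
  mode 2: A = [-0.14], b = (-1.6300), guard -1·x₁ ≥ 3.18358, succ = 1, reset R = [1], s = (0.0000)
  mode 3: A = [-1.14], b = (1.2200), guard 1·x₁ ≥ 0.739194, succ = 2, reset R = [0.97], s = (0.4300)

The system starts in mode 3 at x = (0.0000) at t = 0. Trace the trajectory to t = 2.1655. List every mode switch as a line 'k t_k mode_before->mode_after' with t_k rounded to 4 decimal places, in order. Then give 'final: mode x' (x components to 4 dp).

Mode 3: guard c·x = 0.7392 hit at Δt = 1.0294 (t = 1.0294), x⁻ = (0.7392) → reset → x⁺ = (1.1470), jump to mode 2
Mode 2: flow for 1.1361 to horizon, guard not reached → x = (-0.7337)

1 1.0294 3->2
final: 2 -0.7337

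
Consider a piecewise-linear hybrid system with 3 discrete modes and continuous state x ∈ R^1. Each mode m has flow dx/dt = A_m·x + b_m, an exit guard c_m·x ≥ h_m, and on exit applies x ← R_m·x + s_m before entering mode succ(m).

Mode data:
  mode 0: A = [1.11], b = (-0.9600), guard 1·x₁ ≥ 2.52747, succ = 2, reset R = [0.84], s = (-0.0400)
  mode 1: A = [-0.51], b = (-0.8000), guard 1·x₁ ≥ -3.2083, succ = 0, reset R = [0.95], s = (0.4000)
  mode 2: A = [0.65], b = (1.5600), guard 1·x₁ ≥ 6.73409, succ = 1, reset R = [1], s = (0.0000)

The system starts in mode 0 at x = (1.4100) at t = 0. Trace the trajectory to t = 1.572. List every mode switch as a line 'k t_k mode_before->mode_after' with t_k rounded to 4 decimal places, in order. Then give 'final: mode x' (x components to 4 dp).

Mode 0: guard c·x = 2.5275 hit at Δt = 1.0046 (t = 1.0046), x⁻ = (2.5275) → reset → x⁺ = (2.0831), jump to mode 2
Mode 2: flow for 0.5674 to horizon, guard not reached → x = (4.0826)

1 1.0046 0->2
final: 2 4.0826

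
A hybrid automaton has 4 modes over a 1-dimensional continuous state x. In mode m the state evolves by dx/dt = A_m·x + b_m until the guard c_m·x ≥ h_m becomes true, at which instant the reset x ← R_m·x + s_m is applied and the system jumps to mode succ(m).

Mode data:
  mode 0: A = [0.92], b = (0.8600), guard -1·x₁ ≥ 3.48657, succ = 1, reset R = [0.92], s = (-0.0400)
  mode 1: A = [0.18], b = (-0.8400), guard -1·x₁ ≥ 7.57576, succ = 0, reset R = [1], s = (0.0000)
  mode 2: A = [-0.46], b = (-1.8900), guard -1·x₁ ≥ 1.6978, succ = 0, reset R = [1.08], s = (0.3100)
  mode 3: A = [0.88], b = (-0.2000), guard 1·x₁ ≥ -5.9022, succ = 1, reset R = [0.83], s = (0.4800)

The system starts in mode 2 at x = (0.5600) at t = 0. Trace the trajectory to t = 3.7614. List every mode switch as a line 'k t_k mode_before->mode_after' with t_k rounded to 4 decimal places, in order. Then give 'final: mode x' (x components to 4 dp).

Mode 2: guard c·x = 1.6978 hit at Δt = 1.4367 (t = 1.4367), x⁻ = (-1.6978) → reset → x⁺ = (-1.5236), jump to mode 0
Mode 0: guard c·x = 3.4866 hit at Δt = 1.5939 (t = 3.0306), x⁻ = (-3.4866) → reset → x⁺ = (-3.2476), jump to mode 1
Mode 1: flow for 0.7308 to horizon, guard not reached → x = (-4.3603)

1 1.4367 2->0
2 3.0306 0->1
final: 1 -4.3603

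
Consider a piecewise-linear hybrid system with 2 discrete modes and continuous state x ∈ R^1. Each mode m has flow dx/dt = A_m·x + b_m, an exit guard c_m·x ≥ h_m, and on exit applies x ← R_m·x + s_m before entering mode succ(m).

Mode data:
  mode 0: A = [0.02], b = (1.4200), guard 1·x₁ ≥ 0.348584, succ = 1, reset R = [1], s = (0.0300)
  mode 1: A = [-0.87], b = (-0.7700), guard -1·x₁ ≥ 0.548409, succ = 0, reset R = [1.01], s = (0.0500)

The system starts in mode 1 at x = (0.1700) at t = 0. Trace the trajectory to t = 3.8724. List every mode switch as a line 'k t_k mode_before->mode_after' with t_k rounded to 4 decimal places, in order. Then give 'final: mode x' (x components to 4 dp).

Mode 1: guard c·x = 0.5484 hit at Δt = 1.3130 (t = 1.3130), x⁻ = (-0.5484) → reset → x⁺ = (-0.5039), jump to mode 0
Mode 0: guard c·x = 0.3486 hit at Δt = 0.6010 (t = 1.9140), x⁻ = (0.3486) → reset → x⁺ = (0.3786), jump to mode 1
Mode 1: guard c·x = 0.5484 hit at Δt = 1.5204 (t = 3.4344), x⁻ = (-0.5484) → reset → x⁺ = (-0.5039), jump to mode 0
Mode 0: flow for 0.4380 to horizon, guard not reached → x = (0.1164)

1 1.3130 1->0
2 1.9140 0->1
3 3.4344 1->0
final: 0 0.1164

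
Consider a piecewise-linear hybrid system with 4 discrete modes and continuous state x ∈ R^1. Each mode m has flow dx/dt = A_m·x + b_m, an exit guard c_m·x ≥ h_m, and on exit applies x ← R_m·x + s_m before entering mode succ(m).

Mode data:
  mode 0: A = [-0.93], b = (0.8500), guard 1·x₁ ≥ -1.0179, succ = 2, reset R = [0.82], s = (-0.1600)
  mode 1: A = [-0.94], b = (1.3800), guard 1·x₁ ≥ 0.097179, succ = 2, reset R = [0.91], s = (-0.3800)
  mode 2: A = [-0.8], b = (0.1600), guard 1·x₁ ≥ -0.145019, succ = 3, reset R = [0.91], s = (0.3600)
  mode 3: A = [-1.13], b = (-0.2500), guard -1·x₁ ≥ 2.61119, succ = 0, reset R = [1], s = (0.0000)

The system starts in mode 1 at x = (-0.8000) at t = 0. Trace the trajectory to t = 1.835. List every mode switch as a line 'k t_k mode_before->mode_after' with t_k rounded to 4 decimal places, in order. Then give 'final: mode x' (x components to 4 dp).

1 0.5356 1->2
2 0.9781 2->3
final: 3 -0.0506

Mode 1: guard c·x = 0.0972 hit at Δt = 0.5356 (t = 0.5356), x⁻ = (0.0972) → reset → x⁺ = (-0.2916), jump to mode 2
Mode 2: guard c·x = -0.1450 hit at Δt = 0.4425 (t = 0.9781), x⁻ = (-0.1450) → reset → x⁺ = (0.2280), jump to mode 3
Mode 3: flow for 0.8569 to horizon, guard not reached → x = (-0.0506)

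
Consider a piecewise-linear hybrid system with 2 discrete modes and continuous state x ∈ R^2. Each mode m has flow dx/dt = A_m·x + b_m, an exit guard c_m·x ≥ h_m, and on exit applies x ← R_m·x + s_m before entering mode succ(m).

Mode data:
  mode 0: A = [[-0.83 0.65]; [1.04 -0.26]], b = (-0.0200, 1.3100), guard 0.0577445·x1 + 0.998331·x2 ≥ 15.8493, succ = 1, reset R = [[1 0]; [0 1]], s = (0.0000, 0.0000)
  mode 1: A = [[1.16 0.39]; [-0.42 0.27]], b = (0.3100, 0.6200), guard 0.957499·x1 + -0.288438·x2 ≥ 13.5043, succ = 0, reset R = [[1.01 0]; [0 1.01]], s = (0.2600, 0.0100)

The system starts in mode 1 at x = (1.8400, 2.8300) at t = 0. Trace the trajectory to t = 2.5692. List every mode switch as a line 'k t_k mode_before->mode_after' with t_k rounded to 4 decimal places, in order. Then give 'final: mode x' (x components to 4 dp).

Mode 1: guard c·x = 13.5043 hit at Δt = 1.4145 (t = 1.4145), x⁻ = (14.3355, 0.7694) → reset → x⁺ = (14.7389, 0.7871), jump to mode 0
Mode 0: flow for 1.1547 to horizon, guard not reached → x = (9.8841, 13.3740)

1 1.4145 1->0
final: 0 9.8841 13.3740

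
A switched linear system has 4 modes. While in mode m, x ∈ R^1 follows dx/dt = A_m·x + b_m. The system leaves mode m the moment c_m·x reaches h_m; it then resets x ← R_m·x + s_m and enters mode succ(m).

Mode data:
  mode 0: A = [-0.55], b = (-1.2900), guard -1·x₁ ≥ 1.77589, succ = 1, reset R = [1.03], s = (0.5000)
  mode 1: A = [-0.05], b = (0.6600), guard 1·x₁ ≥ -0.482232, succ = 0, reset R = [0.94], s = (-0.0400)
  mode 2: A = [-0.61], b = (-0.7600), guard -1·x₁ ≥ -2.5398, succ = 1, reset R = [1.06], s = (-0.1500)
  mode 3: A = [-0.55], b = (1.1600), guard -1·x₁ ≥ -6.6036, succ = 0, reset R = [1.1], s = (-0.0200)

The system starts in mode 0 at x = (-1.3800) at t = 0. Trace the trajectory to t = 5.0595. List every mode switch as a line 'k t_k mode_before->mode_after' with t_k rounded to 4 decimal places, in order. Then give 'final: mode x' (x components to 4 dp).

Mode 0: guard c·x = 1.7759 hit at Δt = 0.9595 (t = 0.9595), x⁻ = (-1.7759) → reset → x⁺ = (-1.3292), jump to mode 1
Mode 1: guard c·x = -0.4822 hit at Δt = 1.2012 (t = 2.1607), x⁻ = (-0.4822) → reset → x⁺ = (-0.4933), jump to mode 0
Mode 0: guard c·x = 1.7759 hit at Δt = 2.1441 (t = 4.3048), x⁻ = (-1.7759) → reset → x⁺ = (-1.3292), jump to mode 1
Mode 1: flow for 0.7547 to horizon, guard not reached → x = (-0.7911)

1 0.9595 0->1
2 2.1607 1->0
3 4.3048 0->1
final: 1 -0.7911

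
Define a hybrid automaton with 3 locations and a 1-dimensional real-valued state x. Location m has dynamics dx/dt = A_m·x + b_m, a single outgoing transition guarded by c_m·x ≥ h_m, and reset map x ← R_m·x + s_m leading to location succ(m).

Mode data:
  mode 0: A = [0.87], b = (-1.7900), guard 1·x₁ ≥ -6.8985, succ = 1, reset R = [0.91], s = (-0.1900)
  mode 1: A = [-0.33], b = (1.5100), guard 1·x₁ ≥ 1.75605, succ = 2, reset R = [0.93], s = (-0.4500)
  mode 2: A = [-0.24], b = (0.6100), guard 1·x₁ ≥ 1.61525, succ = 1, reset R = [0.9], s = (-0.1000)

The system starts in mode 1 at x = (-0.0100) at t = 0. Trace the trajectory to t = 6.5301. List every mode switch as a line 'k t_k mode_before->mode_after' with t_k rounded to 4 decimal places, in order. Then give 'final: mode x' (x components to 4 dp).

1 1.4737 1->2
2 3.0689 2->1
3 3.4731 1->2
4 5.0682 2->1
5 5.4724 1->2
final: 2 1.4877

Mode 1: guard c·x = 1.7561 hit at Δt = 1.4737 (t = 1.4737), x⁻ = (1.7561) → reset → x⁺ = (1.1831), jump to mode 2
Mode 2: guard c·x = 1.6153 hit at Δt = 1.5952 (t = 3.0689), x⁻ = (1.6152) → reset → x⁺ = (1.3537), jump to mode 1
Mode 1: guard c·x = 1.7561 hit at Δt = 0.4042 (t = 3.4731), x⁻ = (1.7560) → reset → x⁺ = (1.1831), jump to mode 2
Mode 2: guard c·x = 1.6153 hit at Δt = 1.5952 (t = 5.0682), x⁻ = (1.6152) → reset → x⁺ = (1.3537), jump to mode 1
Mode 1: guard c·x = 1.7561 hit at Δt = 0.4042 (t = 5.4724), x⁻ = (1.7560) → reset → x⁺ = (1.1831), jump to mode 2
Mode 2: flow for 1.0577 to horizon, guard not reached → x = (1.4877)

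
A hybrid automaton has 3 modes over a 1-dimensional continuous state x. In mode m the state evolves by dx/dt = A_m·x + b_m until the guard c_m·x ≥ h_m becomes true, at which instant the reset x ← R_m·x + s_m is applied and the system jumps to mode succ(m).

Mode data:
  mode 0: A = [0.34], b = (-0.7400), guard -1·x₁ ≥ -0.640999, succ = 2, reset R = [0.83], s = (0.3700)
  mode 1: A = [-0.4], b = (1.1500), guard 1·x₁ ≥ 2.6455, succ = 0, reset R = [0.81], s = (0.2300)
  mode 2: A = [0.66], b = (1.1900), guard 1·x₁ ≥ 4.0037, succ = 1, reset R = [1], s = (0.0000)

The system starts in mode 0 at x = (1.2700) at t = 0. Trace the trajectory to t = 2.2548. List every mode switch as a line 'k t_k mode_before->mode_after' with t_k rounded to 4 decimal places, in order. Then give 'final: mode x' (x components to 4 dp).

Mode 0: guard c·x = -0.6410 hit at Δt = 1.5501 (t = 1.5501), x⁻ = (0.6410) → reset → x⁺ = (0.9020), jump to mode 2
Mode 2: flow for 0.7047 to horizon, guard not reached → x = (2.5039)

1 1.5501 0->2
final: 2 2.5039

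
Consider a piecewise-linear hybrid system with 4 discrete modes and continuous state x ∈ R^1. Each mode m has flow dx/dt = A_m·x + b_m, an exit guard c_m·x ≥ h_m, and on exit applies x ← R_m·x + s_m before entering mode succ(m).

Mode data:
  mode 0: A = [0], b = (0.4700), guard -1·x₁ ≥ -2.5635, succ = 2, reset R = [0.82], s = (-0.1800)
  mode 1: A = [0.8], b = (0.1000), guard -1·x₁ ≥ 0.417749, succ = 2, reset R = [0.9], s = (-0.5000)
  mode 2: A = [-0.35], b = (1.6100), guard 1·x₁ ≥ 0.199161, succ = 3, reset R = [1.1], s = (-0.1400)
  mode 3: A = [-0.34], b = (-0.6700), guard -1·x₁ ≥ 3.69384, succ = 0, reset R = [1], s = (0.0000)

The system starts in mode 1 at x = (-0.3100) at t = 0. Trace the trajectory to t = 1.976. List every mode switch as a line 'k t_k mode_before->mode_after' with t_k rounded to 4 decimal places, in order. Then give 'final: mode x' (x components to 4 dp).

1 0.5737 1->2
2 1.1982 2->3
final: 3 -0.3972

Mode 1: guard c·x = 0.4177 hit at Δt = 0.5737 (t = 0.5737), x⁻ = (-0.4177) → reset → x⁺ = (-0.8760), jump to mode 2
Mode 2: guard c·x = 0.1992 hit at Δt = 0.6245 (t = 1.1982), x⁻ = (0.1992) → reset → x⁺ = (0.0791), jump to mode 3
Mode 3: flow for 0.7778 to horizon, guard not reached → x = (-0.3972)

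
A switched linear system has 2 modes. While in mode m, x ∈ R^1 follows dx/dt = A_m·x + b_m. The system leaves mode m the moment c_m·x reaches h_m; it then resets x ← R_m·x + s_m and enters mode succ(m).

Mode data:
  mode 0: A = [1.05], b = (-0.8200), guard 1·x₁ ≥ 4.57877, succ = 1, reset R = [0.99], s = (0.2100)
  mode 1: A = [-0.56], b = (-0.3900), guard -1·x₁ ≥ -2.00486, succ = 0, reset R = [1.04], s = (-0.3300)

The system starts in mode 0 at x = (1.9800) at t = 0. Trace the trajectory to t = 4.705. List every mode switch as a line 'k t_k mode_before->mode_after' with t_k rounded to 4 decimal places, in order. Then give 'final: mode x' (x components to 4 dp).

Mode 0: guard c·x = 4.5788 hit at Δt = 1.0980 (t = 1.0980), x⁻ = (4.5788) → reset → x⁺ = (4.7430), jump to mode 1
Mode 1: guard c·x = -2.0049 hit at Δt = 1.2499 (t = 2.3479), x⁻ = (2.0049) → reset → x⁺ = (1.7551), jump to mode 0
Mode 0: guard c·x = 4.5788 hit at Δt = 1.2959 (t = 3.6438), x⁻ = (4.5788) → reset → x⁺ = (4.7430), jump to mode 1
Mode 1: flow for 1.0612 to horizon, guard not reached → x = (2.3059)

1 1.0980 0->1
2 2.3479 1->0
3 3.6438 0->1
final: 1 2.3059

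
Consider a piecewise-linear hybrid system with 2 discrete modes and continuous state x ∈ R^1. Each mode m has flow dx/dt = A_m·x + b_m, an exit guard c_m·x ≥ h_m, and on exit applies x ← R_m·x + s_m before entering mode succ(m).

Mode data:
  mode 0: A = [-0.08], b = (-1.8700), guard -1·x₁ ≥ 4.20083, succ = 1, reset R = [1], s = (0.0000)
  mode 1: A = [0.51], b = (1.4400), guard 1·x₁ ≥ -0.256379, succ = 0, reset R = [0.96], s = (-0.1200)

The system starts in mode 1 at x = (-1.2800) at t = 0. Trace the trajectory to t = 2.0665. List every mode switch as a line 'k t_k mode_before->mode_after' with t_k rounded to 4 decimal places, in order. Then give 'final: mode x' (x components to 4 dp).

1 0.9975 1->0
final: 0 -2.2521

Mode 1: guard c·x = -0.2564 hit at Δt = 0.9975 (t = 0.9975), x⁻ = (-0.2564) → reset → x⁺ = (-0.3661), jump to mode 0
Mode 0: flow for 1.0690 to horizon, guard not reached → x = (-2.2521)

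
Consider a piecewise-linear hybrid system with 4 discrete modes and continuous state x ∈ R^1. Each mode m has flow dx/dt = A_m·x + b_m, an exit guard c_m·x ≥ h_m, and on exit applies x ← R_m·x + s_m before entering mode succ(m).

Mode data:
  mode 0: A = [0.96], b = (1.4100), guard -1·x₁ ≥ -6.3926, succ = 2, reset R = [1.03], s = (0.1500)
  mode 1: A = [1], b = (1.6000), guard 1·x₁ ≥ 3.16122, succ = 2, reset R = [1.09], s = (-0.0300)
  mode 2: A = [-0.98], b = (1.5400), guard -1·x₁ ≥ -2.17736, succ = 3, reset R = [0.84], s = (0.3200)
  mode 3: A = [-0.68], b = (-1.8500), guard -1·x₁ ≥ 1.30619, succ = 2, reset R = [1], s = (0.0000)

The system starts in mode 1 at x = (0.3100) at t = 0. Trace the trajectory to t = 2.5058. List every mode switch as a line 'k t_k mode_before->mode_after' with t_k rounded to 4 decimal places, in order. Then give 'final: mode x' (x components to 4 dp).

1 0.9134 1->2
2 2.0492 2->3
final: 3 0.8493

Mode 1: guard c·x = 3.1612 hit at Δt = 0.9134 (t = 0.9134), x⁻ = (3.1612) → reset → x⁺ = (3.4157), jump to mode 2
Mode 2: guard c·x = -2.1774 hit at Δt = 1.1358 (t = 2.0492), x⁻ = (2.1774) → reset → x⁺ = (2.1490), jump to mode 3
Mode 3: flow for 0.4566 to horizon, guard not reached → x = (0.8493)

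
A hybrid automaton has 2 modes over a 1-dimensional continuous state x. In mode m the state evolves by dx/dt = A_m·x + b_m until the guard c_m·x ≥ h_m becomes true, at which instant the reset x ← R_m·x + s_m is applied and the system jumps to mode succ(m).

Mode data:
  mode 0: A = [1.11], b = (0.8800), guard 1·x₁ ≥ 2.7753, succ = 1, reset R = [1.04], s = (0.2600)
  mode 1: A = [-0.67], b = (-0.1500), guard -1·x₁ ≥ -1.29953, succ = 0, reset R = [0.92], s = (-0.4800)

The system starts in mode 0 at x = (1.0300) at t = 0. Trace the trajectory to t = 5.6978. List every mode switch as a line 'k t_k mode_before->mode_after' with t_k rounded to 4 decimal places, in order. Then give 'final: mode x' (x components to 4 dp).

1 0.6051 0->1
2 1.7902 1->0
3 2.5659 0->1
4 3.7510 1->0
5 4.5267 0->1
final: 1 1.3139

Mode 0: guard c·x = 2.7753 hit at Δt = 0.6051 (t = 0.6051), x⁻ = (2.7753) → reset → x⁺ = (3.1463), jump to mode 1
Mode 1: guard c·x = -1.2995 hit at Δt = 1.1851 (t = 1.7902), x⁻ = (1.2995) → reset → x⁺ = (0.7156), jump to mode 0
Mode 0: guard c·x = 2.7753 hit at Δt = 0.7757 (t = 2.5659), x⁻ = (2.7753) → reset → x⁺ = (3.1463), jump to mode 1
Mode 1: guard c·x = -1.2995 hit at Δt = 1.1851 (t = 3.7510), x⁻ = (1.2995) → reset → x⁺ = (0.7156), jump to mode 0
Mode 0: guard c·x = 2.7753 hit at Δt = 0.7757 (t = 4.5267), x⁻ = (2.7753) → reset → x⁺ = (3.1463), jump to mode 1
Mode 1: flow for 1.1711 to horizon, guard not reached → x = (1.3139)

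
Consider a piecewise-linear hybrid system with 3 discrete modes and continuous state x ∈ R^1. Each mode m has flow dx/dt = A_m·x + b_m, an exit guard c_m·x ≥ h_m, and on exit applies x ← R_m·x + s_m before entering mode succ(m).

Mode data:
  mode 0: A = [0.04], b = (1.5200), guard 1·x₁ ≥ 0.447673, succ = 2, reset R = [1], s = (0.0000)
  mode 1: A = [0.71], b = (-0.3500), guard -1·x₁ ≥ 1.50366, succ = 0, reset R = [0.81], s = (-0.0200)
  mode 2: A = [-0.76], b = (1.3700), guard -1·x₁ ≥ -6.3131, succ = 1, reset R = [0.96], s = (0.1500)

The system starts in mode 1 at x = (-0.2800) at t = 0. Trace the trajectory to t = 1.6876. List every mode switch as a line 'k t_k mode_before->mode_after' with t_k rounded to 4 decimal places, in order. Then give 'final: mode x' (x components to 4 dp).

1 1.3366 1->0
final: 0 -0.7182

Mode 1: guard c·x = 1.5037 hit at Δt = 1.3366 (t = 1.3366), x⁻ = (-1.5037) → reset → x⁺ = (-1.2380), jump to mode 0
Mode 0: flow for 0.3510 to horizon, guard not reached → x = (-0.7182)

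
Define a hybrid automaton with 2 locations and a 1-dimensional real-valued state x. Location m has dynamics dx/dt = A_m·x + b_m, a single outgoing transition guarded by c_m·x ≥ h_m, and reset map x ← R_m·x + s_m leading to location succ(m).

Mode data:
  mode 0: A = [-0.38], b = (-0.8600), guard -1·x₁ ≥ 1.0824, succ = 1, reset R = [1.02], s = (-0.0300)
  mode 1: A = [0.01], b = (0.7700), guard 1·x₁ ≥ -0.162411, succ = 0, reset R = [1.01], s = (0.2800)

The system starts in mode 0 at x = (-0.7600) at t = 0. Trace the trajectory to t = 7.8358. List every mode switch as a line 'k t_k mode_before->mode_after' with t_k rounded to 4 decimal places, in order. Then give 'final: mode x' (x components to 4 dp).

Mode 0: guard c·x = 1.0824 hit at Δt = 0.6353 (t = 0.6353), x⁻ = (-1.0824) → reset → x⁺ = (-1.1340), jump to mode 1
Mode 1: guard c·x = -0.1624 hit at Δt = 1.2726 (t = 1.9079), x⁻ = (-0.1624) → reset → x⁺ = (0.1160), jump to mode 0
Mode 0: guard c·x = 1.0824 hit at Δt = 1.8436 (t = 3.7515), x⁻ = (-1.0824) → reset → x⁺ = (-1.1340), jump to mode 1
Mode 1: guard c·x = -0.1624 hit at Δt = 1.2726 (t = 5.0241), x⁻ = (-0.1624) → reset → x⁺ = (0.1160), jump to mode 0
Mode 0: guard c·x = 1.0824 hit at Δt = 1.8436 (t = 6.8677), x⁻ = (-1.0824) → reset → x⁺ = (-1.1340), jump to mode 1
Mode 1: flow for 0.9681 to horizon, guard not reached → x = (-0.3960)

1 0.6353 0->1
2 1.9079 1->0
3 3.7515 0->1
4 5.0241 1->0
5 6.8677 0->1
final: 1 -0.3960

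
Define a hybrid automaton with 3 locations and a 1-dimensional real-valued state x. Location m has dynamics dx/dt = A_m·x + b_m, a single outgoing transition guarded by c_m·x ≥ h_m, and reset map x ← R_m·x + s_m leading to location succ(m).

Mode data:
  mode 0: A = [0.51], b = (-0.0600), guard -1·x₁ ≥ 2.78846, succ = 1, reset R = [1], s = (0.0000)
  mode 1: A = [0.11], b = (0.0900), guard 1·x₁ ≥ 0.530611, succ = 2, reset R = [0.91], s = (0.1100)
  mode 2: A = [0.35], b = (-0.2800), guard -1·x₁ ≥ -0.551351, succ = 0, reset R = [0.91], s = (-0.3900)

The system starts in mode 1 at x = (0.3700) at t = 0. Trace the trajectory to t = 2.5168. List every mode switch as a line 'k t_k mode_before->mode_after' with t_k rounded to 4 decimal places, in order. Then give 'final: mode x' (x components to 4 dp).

1 1.1526 1->2
2 1.6744 2->0
final: 0 0.1086

Mode 1: guard c·x = 0.5306 hit at Δt = 1.1526 (t = 1.1526), x⁻ = (0.5306) → reset → x⁺ = (0.5929), jump to mode 2
Mode 2: guard c·x = -0.5514 hit at Δt = 0.5218 (t = 1.6744), x⁻ = (0.5514) → reset → x⁺ = (0.1117), jump to mode 0
Mode 0: flow for 0.8424 to horizon, guard not reached → x = (0.1086)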